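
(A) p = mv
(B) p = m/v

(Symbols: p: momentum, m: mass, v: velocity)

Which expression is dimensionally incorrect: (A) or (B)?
(B)

(A) p = mv: LHS [L M T^-1], RHS [L M T^-1] ✓
(B) p = m/v: LHS [L M T^-1], RHS [L^-1 M T] ✗

Expression (B) p = m/v is dimensionally incorrect.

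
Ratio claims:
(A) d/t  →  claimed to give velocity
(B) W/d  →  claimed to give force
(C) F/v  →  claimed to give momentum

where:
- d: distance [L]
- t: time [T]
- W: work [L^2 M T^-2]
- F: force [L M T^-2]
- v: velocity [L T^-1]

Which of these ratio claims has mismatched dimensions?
(C) F/v does not give momentum

(A) d/t: [L T^-1] = velocity [L T^-1] ✓
(B) W/d: [L M T^-2] = force [L M T^-2] ✓
(C) F/v: [M T^-1] ≠ momentum [L M T^-1] ✗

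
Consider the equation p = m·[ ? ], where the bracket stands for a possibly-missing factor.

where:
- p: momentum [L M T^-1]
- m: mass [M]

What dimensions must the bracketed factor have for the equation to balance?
[L T^-1] — velocity (e.g. v)

p has dimensions [L M T^-1]; m has dimensions [M].
The bracketed factor must supply [L M T^-1] / [M] = [L T^-1].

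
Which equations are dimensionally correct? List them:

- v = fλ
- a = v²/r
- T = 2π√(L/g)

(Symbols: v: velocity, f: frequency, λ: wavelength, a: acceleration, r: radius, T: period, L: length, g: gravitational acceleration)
Dimensionally correct: v = fλ, a = v²/r, T = 2π√(L/g)
Dimensionally incorrect: none
Ordered (correct first, then incorrect): v = fλ, a = v²/r, T = 2π√(L/g)

- v = fλ: LHS [L T^-1], RHS [L T^-1] → correct ✓
- a = v²/r: LHS [L T^-2], RHS [L T^-2] → correct ✓
- T = 2π√(L/g): LHS [T], RHS [T] → correct ✓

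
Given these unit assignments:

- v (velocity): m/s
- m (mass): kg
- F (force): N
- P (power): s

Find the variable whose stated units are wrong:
P

The variable P (power) should have units W, not s.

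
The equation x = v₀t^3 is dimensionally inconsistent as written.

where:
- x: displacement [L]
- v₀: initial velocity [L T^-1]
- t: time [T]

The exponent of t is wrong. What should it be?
The exponent of t should be 1: x = v₀t

The LHS x has dimensions [L]; t has dimensions [T].
As written, the RHS v₀t^3 (exponent 3 on t) has dimensions [L T^2], which does not match.
With exponent 1, the RHS v₀t has dimensions [L], matching the LHS.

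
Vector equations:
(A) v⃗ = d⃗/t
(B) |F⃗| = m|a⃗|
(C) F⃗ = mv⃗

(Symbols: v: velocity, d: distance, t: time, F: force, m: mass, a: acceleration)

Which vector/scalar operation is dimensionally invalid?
(C) F⃗ = mv⃗

(A) v⃗ = d⃗/t: LHS [L T^-1], RHS [L T^-1] ✓ — displacement (vector) divided by time (scalar)
(B) |F⃗| = m|a⃗|: LHS [L M T^-2], RHS [L M T^-2] ✓ — magnitudes of vectors are scalars
(C) F⃗ = mv⃗: LHS [L M T^-2], RHS [L M T^-1] ✗ — mass times velocity is momentum, not force; should be ma⃗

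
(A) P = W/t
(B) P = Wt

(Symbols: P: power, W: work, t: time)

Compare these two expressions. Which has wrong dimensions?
(B)

(A) P = W/t: LHS [L^2 M T^-3], RHS [L^2 M T^-3] ✓
(B) P = Wt: LHS [L^2 M T^-3], RHS [L^2 M T^-1] ✗

Expression (B) P = Wt is dimensionally incorrect.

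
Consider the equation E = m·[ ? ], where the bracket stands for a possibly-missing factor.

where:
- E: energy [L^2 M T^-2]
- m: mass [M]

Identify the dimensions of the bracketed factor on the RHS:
[L^2 T^-2] — velocity squared (e.g. v²)

E has dimensions [L^2 M T^-2]; m has dimensions [M].
The bracketed factor must supply [L^2 M T^-2] / [M] = [L^2 T^-2].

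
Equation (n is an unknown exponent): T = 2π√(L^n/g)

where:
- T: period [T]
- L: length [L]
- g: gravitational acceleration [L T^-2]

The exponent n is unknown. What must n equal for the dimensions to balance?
n = 1

T has dimensions [T]; L has dimensions [L].
With n = 1: 2π√(L^1/g) has dimensions [T], matching the LHS ✓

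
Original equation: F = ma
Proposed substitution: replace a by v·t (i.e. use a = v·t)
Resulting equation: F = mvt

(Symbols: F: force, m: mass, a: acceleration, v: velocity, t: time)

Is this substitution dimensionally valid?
No

[a] = [L T^-2] and [v·t] = [L]. These differ, so the substitution replaces a quantity by one of different dimensions and the result F = mvt has LHS [L M T^-2] vs RHS [L M] — inconsistent.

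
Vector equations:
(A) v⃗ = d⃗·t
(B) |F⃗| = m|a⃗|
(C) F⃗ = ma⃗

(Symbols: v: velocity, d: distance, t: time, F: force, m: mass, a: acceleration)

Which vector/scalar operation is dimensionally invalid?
(A) v⃗ = d⃗·t

(A) v⃗ = d⃗·t: LHS [L T^-1], RHS [L T] ✗ — velocity is displacement per time; should be d⃗/t
(B) |F⃗| = m|a⃗|: LHS [L M T^-2], RHS [L M T^-2] ✓ — magnitudes of vectors are scalars
(C) F⃗ = ma⃗: LHS [L M T^-2], RHS [L M T^-2] ✓ — Force and acceleration are vectors, mass is a scalar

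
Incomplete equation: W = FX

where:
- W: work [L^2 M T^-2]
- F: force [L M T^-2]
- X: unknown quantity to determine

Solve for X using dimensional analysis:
X = d (distance), dimensions [L]

W has dimensions [L^2 M T^-2]; the rest of the RHS (F) has dimensions [L M T^-2].
So X must have dimensions [L] — X = d (distance).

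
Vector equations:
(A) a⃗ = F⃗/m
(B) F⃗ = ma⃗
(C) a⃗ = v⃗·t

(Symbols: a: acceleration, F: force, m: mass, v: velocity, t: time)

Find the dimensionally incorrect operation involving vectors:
(C) a⃗ = v⃗·t

(A) a⃗ = F⃗/m: LHS [L T^-2], RHS [L T^-2] ✓ — force (vector) divided by mass (scalar)
(B) F⃗ = ma⃗: LHS [L M T^-2], RHS [L M T^-2] ✓ — Force and acceleration are vectors, mass is a scalar
(C) a⃗ = v⃗·t: LHS [L T^-2], RHS [L] ✗ — acceleration is velocity per time; should be v⃗/t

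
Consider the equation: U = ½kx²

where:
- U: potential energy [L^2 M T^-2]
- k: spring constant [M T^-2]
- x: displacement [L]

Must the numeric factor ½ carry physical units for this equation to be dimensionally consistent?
No

U has dimensions [L^2 M T^-2] and kx² already has dimensions [L^2 M T^-2], so the equation balances without ½ contributing any dimensions. ½ is a pure (dimensionless) number; changing or removing it would not affect dimensional consistency.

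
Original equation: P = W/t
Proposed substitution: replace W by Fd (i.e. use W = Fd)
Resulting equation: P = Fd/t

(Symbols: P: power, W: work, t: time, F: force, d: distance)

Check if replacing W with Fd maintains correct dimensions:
Yes

[W] = [L^2 M T^-2] and [Fd] = [L^2 M T^-2]. These match, so the substitution replaces a quantity by one of the same dimensions and the result P = Fd/t has LHS [L^2 M T^-3] vs RHS [L^2 M T^-3] — still consistent.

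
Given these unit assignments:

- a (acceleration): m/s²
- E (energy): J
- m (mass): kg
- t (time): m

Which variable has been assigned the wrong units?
t

The variable t (time) should have units s, not m.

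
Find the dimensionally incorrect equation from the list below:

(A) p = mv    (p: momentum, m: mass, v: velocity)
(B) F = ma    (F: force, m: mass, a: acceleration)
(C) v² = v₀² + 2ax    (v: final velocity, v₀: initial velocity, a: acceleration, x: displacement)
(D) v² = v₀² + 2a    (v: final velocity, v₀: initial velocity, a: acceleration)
(D) v² = v₀² + 2a

The equation (D) v² = v₀² + 2a is dimensionally incorrect.

LHS (v²): [L^2 T^-2]
RHS terms:
  - v₀²: [L^2 T^-2] ✓
  - 2a: [L T^-2] ✗ (does not match LHS)

The dimensions do not match. The other three equations balance.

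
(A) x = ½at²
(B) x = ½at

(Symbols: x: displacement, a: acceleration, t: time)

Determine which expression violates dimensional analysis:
(B)

(A) x = ½at²: LHS [L], RHS [L] ✓
(B) x = ½at: LHS [L], RHS [L T^-1] ✗

Expression (B) x = ½at is dimensionally incorrect.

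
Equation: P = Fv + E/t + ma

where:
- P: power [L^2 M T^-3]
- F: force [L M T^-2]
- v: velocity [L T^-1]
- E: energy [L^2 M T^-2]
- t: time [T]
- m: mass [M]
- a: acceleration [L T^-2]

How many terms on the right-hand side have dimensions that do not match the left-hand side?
1

LHS P: [L^2 M T^-3]
- Fv: [L^2 M T^-3] ✓
- E/t: [L^2 M T^-3] ✓
- ma: [L M T^-2] ✗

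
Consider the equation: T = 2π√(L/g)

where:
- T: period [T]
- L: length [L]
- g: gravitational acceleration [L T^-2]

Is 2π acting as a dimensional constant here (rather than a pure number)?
No

T has dimensions [T] and √(L/g) already has dimensions [T], so the equation balances without 2π contributing any dimensions. 2π is a pure (dimensionless) number; changing or removing it would not affect dimensional consistency.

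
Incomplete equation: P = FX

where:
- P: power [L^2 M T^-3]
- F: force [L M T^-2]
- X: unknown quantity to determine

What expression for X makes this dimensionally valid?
X = v (velocity), dimensions [L T^-1]

P has dimensions [L^2 M T^-3]; the rest of the RHS (F) has dimensions [L M T^-2].
So X must have dimensions [L T^-1] — X = v (velocity).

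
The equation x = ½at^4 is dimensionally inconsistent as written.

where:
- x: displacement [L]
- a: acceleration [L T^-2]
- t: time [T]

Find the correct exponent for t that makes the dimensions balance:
The exponent of t should be 2: x = ½at^2

The LHS x has dimensions [L]; t has dimensions [T].
As written, the RHS ½at^4 (exponent 4 on t) has dimensions [L T^2], which does not match.
With exponent 2, the RHS ½at^2 has dimensions [L], matching the LHS.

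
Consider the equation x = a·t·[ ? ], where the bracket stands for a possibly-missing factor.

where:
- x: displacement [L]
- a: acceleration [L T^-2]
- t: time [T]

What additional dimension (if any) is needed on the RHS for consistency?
[T] — time (e.g. t)

x has dimensions [L]; a·t has dimensions [L T^-1].
The bracketed factor must supply [L] / [L T^-1] = [T].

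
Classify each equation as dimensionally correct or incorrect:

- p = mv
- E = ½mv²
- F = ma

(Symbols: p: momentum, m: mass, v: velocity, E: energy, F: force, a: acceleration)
Dimensionally correct: p = mv, E = ½mv², F = ma
Dimensionally incorrect: none
Ordered (correct first, then incorrect): p = mv, E = ½mv², F = ma

- p = mv: LHS [L M T^-1], RHS [L M T^-1] → correct ✓
- E = ½mv²: LHS [L^2 M T^-2], RHS [L^2 M T^-2] → correct ✓
- F = ma: LHS [L M T^-2], RHS [L M T^-2] → correct ✓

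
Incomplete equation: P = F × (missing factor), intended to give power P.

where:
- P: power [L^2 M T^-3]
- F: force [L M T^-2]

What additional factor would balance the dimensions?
v (velocity), dimensions [L T^-1]

P has dimensions [L^2 M T^-3] and F has dimensions [L M T^-2].
The missing factor must have dimensions [L^2 M T^-3] / [L M T^-2] = [L T^-1], i.e. velocity (v).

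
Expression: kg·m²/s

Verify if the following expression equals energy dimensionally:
No

The expression kg·m²/s has dimensions [L^2 M T^-1], but energy has dimensions [L^2 M T^-2].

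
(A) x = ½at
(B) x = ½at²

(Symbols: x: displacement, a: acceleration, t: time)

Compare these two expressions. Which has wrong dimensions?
(A)

(A) x = ½at: LHS [L], RHS [L T^-1] ✗
(B) x = ½at²: LHS [L], RHS [L] ✓

Expression (A) x = ½at is dimensionally incorrect.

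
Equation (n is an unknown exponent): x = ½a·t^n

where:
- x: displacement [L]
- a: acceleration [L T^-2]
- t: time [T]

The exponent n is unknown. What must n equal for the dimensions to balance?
n = 2

x has dimensions [L]; t has dimensions [T].
The rest of the RHS has dimensions [L T^-2], so t^n must supply [T^2].
With n = 2: ½a·t^2 has dimensions [L], matching the LHS ✓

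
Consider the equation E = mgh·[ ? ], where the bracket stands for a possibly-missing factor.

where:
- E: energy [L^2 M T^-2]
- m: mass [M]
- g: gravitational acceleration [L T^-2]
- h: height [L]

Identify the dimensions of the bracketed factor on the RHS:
Nothing is missing — the bracketed factor must be dimensionless.

E has dimensions [L^2 M T^-2] and mgh already has dimensions [L^2 M T^-2], so E = mgh is dimensionally complete.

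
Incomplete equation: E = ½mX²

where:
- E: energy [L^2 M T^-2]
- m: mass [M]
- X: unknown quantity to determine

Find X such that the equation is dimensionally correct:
X = v (velocity), dimensions [L T^-1]

E has dimensions [L^2 M T^-2]; the rest of the RHS (½m) has dimensions [M].
So X² must have dimensions [L^2 T^-2], i.e. X has dimensions [L T^-1] — X = v (velocity).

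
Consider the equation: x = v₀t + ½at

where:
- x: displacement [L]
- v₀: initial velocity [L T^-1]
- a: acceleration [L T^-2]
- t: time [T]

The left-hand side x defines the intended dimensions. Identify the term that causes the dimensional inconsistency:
The term ½at

Checking each RHS term against the LHS:
- v₀t: [L] — matches x [L] ✓
- ½at: [L T^-1] — does NOT match x [L] ✗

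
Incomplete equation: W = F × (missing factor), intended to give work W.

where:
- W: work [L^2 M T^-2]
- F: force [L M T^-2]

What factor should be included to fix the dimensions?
d (distance), dimensions [L]

W has dimensions [L^2 M T^-2] and F has dimensions [L M T^-2].
The missing factor must have dimensions [L^2 M T^-2] / [L M T^-2] = [L], i.e. distance (d).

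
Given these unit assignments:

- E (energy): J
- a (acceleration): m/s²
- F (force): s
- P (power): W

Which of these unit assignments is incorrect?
F

The variable F (force) should have units N, not s.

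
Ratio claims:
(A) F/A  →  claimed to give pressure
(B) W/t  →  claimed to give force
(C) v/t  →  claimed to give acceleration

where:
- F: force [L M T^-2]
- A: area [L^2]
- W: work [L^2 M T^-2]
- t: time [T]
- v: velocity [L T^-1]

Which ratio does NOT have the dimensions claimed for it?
(B) W/t does not give force

(A) F/A: [L^-1 M T^-2] = pressure [L^-1 M T^-2] ✓
(B) W/t: [L^2 M T^-3] ≠ force [L M T^-2] ✗
(C) v/t: [L T^-2] = acceleration [L T^-2] ✓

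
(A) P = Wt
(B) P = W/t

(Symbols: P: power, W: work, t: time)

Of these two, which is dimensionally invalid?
(A)

(A) P = Wt: LHS [L^2 M T^-3], RHS [L^2 M T^-1] ✗
(B) P = W/t: LHS [L^2 M T^-3], RHS [L^2 M T^-3] ✓

Expression (A) P = Wt is dimensionally incorrect.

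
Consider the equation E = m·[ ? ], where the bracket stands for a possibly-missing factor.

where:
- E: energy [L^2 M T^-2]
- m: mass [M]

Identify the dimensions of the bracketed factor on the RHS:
[L^2 T^-2] — velocity squared (e.g. v²)

E has dimensions [L^2 M T^-2]; m has dimensions [M].
The bracketed factor must supply [L^2 M T^-2] / [M] = [L^2 T^-2].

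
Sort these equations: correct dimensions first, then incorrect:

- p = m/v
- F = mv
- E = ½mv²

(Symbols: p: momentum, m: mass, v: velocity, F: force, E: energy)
Dimensionally correct: E = ½mv²
Dimensionally incorrect: p = m/v, F = mv
Ordered (correct first, then incorrect): E = ½mv², p = m/v, F = mv

- p = m/v: LHS [L M T^-1], RHS [L^-1 M T] → incorrect ✗
- F = mv: LHS [L M T^-2], RHS [L M T^-1] → incorrect ✗
- E = ½mv²: LHS [L^2 M T^-2], RHS [L^2 M T^-2] → correct ✓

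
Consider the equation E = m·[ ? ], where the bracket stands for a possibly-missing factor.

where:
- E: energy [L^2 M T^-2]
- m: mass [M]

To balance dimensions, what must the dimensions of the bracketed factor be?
[L^2 T^-2] — velocity squared (e.g. v²)

E has dimensions [L^2 M T^-2]; m has dimensions [M].
The bracketed factor must supply [L^2 M T^-2] / [M] = [L^2 T^-2].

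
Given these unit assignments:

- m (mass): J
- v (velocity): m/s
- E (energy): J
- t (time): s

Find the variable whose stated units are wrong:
m

The variable m (mass) should have units kg, not J.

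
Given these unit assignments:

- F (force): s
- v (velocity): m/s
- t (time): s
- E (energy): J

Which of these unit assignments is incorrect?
F

The variable F (force) should have units N, not s.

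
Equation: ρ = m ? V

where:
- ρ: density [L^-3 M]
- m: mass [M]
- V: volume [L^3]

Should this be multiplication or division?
division (÷): ρ = m ÷ V

ρ [L^-3 M]; m [M]; V [L^3].
m × V → [L^3 M] ✗
m ÷ V → [L^-3 M] ✓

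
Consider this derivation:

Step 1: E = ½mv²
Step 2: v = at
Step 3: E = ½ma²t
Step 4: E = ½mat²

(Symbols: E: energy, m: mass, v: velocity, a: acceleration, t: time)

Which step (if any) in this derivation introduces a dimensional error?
Step 3

Step 1: E = ½mv² → LHS [L^2 M T^-2], RHS [L^2 M T^-2] ✓
Step 2: v = at → LHS [L T^-1], RHS [L T^-1] ✓
Step 3: E = ½ma²t → LHS [L^2 M T^-2], RHS [L^2 M T^-3] ✗

The first dimensional inconsistency appears in step 3: E = ½ma²t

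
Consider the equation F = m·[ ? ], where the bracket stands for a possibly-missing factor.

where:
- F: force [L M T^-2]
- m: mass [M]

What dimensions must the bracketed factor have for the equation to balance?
[L T^-2] — acceleration (e.g. a)

F has dimensions [L M T^-2]; m has dimensions [M].
The bracketed factor must supply [L M T^-2] / [M] = [L T^-2].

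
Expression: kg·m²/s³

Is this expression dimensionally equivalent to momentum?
No

The expression kg·m²/s³ has dimensions [L^2 M T^-3], but momentum has dimensions [L M T^-1].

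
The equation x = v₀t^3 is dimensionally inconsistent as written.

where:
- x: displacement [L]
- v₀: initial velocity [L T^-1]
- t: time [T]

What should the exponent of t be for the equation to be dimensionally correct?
The exponent of t should be 1: x = v₀t

The LHS x has dimensions [L]; t has dimensions [T].
As written, the RHS v₀t^3 (exponent 3 on t) has dimensions [L T^2], which does not match.
With exponent 1, the RHS v₀t has dimensions [L], matching the LHS.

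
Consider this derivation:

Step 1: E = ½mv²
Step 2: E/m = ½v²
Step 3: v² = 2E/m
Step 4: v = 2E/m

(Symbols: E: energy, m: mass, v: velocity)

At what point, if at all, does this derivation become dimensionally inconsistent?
Step 4

Step 1: E = ½mv² → LHS [L^2 M T^-2], RHS [L^2 M T^-2] ✓
Step 2: E/m = ½v² → LHS [L^2 T^-2], RHS [L^2 T^-2] ✓
Step 3: v² = 2E/m → LHS [L^2 T^-2], RHS [L^2 T^-2] ✓
Step 4: v = 2E/m → LHS [L T^-1], RHS [L^2 T^-2] ✗

The first dimensional inconsistency appears in step 4: v = 2E/m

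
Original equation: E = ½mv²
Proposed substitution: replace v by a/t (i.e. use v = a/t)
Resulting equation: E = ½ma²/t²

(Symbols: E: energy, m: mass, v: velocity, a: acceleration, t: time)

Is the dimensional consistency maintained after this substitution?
No

[v] = [L T^-1] and [a/t] = [L T^-3]. These differ, so the substitution replaces a quantity by one of different dimensions and the result E = ½ma²/t² has LHS [L^2 M T^-2] vs RHS [L^2 M T^-6] — inconsistent.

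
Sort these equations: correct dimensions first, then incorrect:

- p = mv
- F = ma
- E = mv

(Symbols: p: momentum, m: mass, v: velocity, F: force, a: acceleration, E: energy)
Dimensionally correct: p = mv, F = ma
Dimensionally incorrect: E = mv
Ordered (correct first, then incorrect): p = mv, F = ma, E = mv

- p = mv: LHS [L M T^-1], RHS [L M T^-1] → correct ✓
- F = ma: LHS [L M T^-2], RHS [L M T^-2] → correct ✓
- E = mv: LHS [L^2 M T^-2], RHS [L M T^-1] → incorrect ✗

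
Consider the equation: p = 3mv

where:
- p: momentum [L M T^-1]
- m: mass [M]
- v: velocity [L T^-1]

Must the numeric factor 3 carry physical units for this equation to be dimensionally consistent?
No

p has dimensions [L M T^-1] and mv already has dimensions [L M T^-1], so the equation balances without 3 contributing any dimensions. 3 is a pure (dimensionless) number; changing or removing it would not affect dimensional consistency.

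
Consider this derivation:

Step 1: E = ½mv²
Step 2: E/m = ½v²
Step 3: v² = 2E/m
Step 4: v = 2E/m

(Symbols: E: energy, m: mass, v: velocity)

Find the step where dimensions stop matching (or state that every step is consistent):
Step 4

Step 1: E = ½mv² → LHS [L^2 M T^-2], RHS [L^2 M T^-2] ✓
Step 2: E/m = ½v² → LHS [L^2 T^-2], RHS [L^2 T^-2] ✓
Step 3: v² = 2E/m → LHS [L^2 T^-2], RHS [L^2 T^-2] ✓
Step 4: v = 2E/m → LHS [L T^-1], RHS [L^2 T^-2] ✗

The first dimensional inconsistency appears in step 4: v = 2E/m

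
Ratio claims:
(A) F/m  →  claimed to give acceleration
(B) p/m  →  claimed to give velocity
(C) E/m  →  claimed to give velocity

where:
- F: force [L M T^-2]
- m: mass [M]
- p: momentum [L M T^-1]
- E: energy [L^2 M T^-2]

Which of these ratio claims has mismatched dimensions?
(C) E/m does not give velocity

(A) F/m: [L T^-2] = acceleration [L T^-2] ✓
(B) p/m: [L T^-1] = velocity [L T^-1] ✓
(C) E/m: [L^2 T^-2] ≠ velocity [L T^-1] ✗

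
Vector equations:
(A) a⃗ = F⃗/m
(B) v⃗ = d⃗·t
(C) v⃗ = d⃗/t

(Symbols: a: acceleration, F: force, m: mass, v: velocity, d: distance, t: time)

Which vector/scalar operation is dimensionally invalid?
(B) v⃗ = d⃗·t

(A) a⃗ = F⃗/m: LHS [L T^-2], RHS [L T^-2] ✓ — force (vector) divided by mass (scalar)
(B) v⃗ = d⃗·t: LHS [L T^-1], RHS [L T] ✗ — velocity is displacement per time; should be d⃗/t
(C) v⃗ = d⃗/t: LHS [L T^-1], RHS [L T^-1] ✓ — displacement (vector) divided by time (scalar)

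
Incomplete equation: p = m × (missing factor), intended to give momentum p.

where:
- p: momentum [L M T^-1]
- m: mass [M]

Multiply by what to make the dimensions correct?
v (velocity), dimensions [L T^-1]

p has dimensions [L M T^-1] and m has dimensions [M].
The missing factor must have dimensions [L M T^-1] / [M] = [L T^-1], i.e. velocity (v).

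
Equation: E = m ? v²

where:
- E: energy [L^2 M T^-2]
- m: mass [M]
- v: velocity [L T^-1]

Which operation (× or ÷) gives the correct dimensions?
multiplication (×): E = m × v²

E [L^2 M T^-2]; m [M]; v² [L^2 T^-2].
m × v² → [L^2 M T^-2] ✓
m ÷ v² → [L^-2 M T^2] ✗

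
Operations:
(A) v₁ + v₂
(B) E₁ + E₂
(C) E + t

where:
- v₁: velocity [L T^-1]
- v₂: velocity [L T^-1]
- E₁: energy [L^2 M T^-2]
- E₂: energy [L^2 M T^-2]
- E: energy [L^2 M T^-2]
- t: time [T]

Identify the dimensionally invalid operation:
(C) E + t

(A) v₁ + v₂: v₁ [L T^-1] and v₂ [L T^-1] — same dimensions ✓
(B) E₁ + E₂: E₁ [L^2 M T^-2] and E₂ [L^2 M T^-2] — same dimensions ✓
(C) E + t: E [L^2 M T^-2] and t [T] — different dimensions cannot be added/subtracted ✗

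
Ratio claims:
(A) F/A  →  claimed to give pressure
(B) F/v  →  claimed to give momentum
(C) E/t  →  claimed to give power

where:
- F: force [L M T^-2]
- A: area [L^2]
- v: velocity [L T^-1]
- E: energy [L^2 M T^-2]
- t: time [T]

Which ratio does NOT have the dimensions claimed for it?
(B) F/v does not give momentum

(A) F/A: [L^-1 M T^-2] = pressure [L^-1 M T^-2] ✓
(B) F/v: [M T^-1] ≠ momentum [L M T^-1] ✗
(C) E/t: [L^2 M T^-3] = power [L^2 M T^-3] ✓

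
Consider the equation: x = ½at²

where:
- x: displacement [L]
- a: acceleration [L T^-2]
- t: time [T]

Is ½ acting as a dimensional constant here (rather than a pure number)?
No

x has dimensions [L] and at² already has dimensions [L], so the equation balances without ½ contributing any dimensions. ½ is a pure (dimensionless) number; changing or removing it would not affect dimensional consistency.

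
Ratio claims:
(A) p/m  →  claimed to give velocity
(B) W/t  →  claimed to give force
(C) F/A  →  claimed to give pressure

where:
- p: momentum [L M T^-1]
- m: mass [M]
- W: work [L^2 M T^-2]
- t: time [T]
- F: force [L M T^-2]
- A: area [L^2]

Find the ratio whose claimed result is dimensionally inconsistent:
(B) W/t does not give force

(A) p/m: [L T^-1] = velocity [L T^-1] ✓
(B) W/t: [L^2 M T^-3] ≠ force [L M T^-2] ✗
(C) F/A: [L^-1 M T^-2] = pressure [L^-1 M T^-2] ✓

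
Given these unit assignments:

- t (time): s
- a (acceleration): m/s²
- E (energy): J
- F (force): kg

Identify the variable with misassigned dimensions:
F

The variable F (force) should have units N, not kg.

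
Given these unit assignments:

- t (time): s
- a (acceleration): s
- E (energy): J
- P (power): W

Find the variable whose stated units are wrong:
a

The variable a (acceleration) should have units m/s², not s.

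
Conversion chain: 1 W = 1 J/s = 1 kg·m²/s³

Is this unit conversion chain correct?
The chain is correct (no errors).

Correct: Watt is Joule per second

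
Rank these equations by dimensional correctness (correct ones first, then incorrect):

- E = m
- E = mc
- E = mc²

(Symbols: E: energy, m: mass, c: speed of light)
Dimensionally correct: E = mc²
Dimensionally incorrect: E = m, E = mc
Ordered (correct first, then incorrect): E = mc², E = m, E = mc

- E = m: LHS [L^2 M T^-2], RHS [M] → incorrect ✗
- E = mc: LHS [L^2 M T^-2], RHS [L M T^-1] → incorrect ✗
- E = mc²: LHS [L^2 M T^-2], RHS [L^2 M T^-2] → correct ✓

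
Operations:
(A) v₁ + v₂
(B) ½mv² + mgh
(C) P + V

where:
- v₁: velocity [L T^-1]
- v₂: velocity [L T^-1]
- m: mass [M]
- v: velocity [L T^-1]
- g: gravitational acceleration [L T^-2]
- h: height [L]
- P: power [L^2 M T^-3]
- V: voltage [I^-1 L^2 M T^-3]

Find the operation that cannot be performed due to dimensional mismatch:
(C) P + V

(A) v₁ + v₂: v₁ [L T^-1] and v₂ [L T^-1] — same dimensions ✓
(B) ½mv² + mgh: ½mv² [L^2 M T^-2] and mgh [L^2 M T^-2] — same dimensions ✓
(C) P + V: P [L^2 M T^-3] and V [I^-1 L^2 M T^-3] — different dimensions cannot be added/subtracted ✗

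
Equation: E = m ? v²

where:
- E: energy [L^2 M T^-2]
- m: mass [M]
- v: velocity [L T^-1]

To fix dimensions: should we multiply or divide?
multiplication (×): E = m × v²

E [L^2 M T^-2]; m [M]; v² [L^2 T^-2].
m × v² → [L^2 M T^-2] ✓
m ÷ v² → [L^-2 M T^2] ✗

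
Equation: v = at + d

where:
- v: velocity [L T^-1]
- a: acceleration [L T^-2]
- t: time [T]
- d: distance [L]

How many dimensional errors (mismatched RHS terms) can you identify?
1

LHS v: [L T^-1]
- at: [L T^-1] ✓
- d: [L] ✗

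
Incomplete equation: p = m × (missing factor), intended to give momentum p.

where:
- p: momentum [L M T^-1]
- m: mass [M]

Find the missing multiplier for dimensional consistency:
v (velocity), dimensions [L T^-1]

p has dimensions [L M T^-1] and m has dimensions [M].
The missing factor must have dimensions [L M T^-1] / [M] = [L T^-1], i.e. velocity (v).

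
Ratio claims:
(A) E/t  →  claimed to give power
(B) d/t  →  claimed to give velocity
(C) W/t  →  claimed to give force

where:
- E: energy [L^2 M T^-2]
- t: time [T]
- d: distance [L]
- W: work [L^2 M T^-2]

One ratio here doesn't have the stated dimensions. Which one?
(C) W/t does not give force

(A) E/t: [L^2 M T^-3] = power [L^2 M T^-3] ✓
(B) d/t: [L T^-1] = velocity [L T^-1] ✓
(C) W/t: [L^2 M T^-3] ≠ force [L M T^-2] ✗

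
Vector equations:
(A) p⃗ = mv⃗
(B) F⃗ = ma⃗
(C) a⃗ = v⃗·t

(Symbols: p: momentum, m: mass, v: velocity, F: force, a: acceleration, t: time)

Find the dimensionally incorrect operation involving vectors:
(C) a⃗ = v⃗·t

(A) p⃗ = mv⃗: LHS [L M T^-1], RHS [L M T^-1] ✓ — mass (scalar) times velocity (vector)
(B) F⃗ = ma⃗: LHS [L M T^-2], RHS [L M T^-2] ✓ — Force and acceleration are vectors, mass is a scalar
(C) a⃗ = v⃗·t: LHS [L T^-2], RHS [L] ✗ — acceleration is velocity per time; should be v⃗/t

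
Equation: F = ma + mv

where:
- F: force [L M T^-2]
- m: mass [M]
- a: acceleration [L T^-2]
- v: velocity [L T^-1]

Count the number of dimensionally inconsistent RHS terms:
1

LHS F: [L M T^-2]
- ma: [L M T^-2] ✓
- mv: [L M T^-1] ✗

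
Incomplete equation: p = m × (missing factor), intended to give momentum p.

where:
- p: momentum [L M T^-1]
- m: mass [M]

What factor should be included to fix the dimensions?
v (velocity), dimensions [L T^-1]

p has dimensions [L M T^-1] and m has dimensions [M].
The missing factor must have dimensions [L M T^-1] / [M] = [L T^-1], i.e. velocity (v).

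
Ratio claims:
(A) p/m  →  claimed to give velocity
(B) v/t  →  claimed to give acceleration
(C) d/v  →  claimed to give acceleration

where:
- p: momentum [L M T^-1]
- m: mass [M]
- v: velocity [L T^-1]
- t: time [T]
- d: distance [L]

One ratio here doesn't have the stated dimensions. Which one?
(C) d/v does not give acceleration

(A) p/m: [L T^-1] = velocity [L T^-1] ✓
(B) v/t: [L T^-2] = acceleration [L T^-2] ✓
(C) d/v: [T] ≠ acceleration [L T^-2] ✗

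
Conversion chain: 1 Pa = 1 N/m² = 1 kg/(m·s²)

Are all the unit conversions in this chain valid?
The chain is correct (no errors).

Correct: Pascal is Newton per square meter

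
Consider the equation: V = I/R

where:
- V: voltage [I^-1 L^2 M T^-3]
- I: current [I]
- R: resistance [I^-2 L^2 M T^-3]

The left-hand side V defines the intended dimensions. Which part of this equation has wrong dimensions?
The right-hand side term I/R

V has dimensions [I^-1 L^2 M T^-3], but I/R has dimensions [I^3 L^-2 M^-1 T^3], so the term I/R is dimensionally wrong for V.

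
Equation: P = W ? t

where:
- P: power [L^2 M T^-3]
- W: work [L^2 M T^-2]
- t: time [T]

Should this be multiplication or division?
division (÷): P = W ÷ t

P [L^2 M T^-3]; W [L^2 M T^-2]; t [T].
W × t → [L^2 M T^-1] ✗
W ÷ t → [L^2 M T^-3] ✓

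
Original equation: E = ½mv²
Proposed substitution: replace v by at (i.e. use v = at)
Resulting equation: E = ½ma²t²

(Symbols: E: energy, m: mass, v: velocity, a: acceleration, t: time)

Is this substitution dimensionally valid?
Yes

[v] = [L T^-1] and [at] = [L T^-1]. These match, so the substitution replaces a quantity by one of the same dimensions and the result E = ½ma²t² has LHS [L^2 M T^-2] vs RHS [L^2 M T^-2] — still consistent.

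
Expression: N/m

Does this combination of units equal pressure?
No

The expression N/m has dimensions [M T^-2], but pressure has dimensions [L^-1 M T^-2].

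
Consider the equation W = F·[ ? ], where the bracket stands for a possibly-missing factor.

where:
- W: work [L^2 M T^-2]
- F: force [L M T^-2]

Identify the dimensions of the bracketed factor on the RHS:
[L] — length (e.g. a distance d)

W has dimensions [L^2 M T^-2]; F has dimensions [L M T^-2].
The bracketed factor must supply [L^2 M T^-2] / [L M T^-2] = [L].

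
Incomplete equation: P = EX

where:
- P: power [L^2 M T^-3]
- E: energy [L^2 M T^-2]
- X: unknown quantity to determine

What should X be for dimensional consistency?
X = f (inverse time / frequency (1/t)), dimensions [T^-1]

P has dimensions [L^2 M T^-3]; the rest of the RHS (E) has dimensions [L^2 M T^-2].
So X must have dimensions [T^-1] — X = f (inverse time / frequency (1/t)).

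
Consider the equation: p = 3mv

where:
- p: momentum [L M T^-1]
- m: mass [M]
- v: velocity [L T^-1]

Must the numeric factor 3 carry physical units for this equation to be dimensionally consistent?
No

p has dimensions [L M T^-1] and mv already has dimensions [L M T^-1], so the equation balances without 3 contributing any dimensions. 3 is a pure (dimensionless) number; changing or removing it would not affect dimensional consistency.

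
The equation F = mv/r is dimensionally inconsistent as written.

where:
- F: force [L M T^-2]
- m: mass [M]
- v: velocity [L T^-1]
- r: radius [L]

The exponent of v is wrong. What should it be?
The exponent of v should be 2: F = mv^2/r

The LHS F has dimensions [L M T^-2]; v has dimensions [L T^-1].
As written, the RHS mv/r (exponent 1 on v) has dimensions [M T^-1], which does not match.
With exponent 2, the RHS mv^2/r has dimensions [L M T^-2], matching the LHS.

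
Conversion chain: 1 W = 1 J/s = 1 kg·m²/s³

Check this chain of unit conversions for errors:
The chain is correct (no errors).

Correct: Watt is Joule per second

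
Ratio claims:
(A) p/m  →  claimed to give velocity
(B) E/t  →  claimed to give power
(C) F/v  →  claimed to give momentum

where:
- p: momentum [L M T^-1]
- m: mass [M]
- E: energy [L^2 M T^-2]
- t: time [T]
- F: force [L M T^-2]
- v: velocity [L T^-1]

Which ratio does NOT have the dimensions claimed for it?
(C) F/v does not give momentum

(A) p/m: [L T^-1] = velocity [L T^-1] ✓
(B) E/t: [L^2 M T^-3] = power [L^2 M T^-3] ✓
(C) F/v: [M T^-1] ≠ momentum [L M T^-1] ✗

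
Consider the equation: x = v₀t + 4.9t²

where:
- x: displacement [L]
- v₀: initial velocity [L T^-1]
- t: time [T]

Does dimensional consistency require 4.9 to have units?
Yes

x has dimensions [L], while t² alone has dimensions [T^2]. For the equation to balance, the factor 4.9 must carry dimensions [L T^-2] — it is a dimensional constant (a numerical value of a physical quantity with its units suppressed), not a pure number.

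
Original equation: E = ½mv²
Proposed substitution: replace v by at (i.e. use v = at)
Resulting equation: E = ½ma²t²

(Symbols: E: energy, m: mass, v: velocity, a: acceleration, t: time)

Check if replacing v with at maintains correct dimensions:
Yes

[v] = [L T^-1] and [at] = [L T^-1]. These match, so the substitution replaces a quantity by one of the same dimensions and the result E = ½ma²t² has LHS [L^2 M T^-2] vs RHS [L^2 M T^-2] — still consistent.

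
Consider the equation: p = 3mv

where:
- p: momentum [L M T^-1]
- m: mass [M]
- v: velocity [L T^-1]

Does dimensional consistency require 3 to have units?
No

p has dimensions [L M T^-1] and mv already has dimensions [L M T^-1], so the equation balances without 3 contributing any dimensions. 3 is a pure (dimensionless) number; changing or removing it would not affect dimensional consistency.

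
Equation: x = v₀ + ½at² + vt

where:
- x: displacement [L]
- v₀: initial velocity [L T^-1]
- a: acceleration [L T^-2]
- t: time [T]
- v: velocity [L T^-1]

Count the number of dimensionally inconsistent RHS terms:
1

LHS x: [L]
- v₀: [L T^-1] ✗
- ½at²: [L] ✓
- vt: [L] ✓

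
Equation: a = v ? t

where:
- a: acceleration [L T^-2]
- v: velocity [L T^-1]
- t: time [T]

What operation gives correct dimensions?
division (÷): a = v ÷ t

a [L T^-2]; v [L T^-1]; t [T].
v × t → [L] ✗
v ÷ t → [L T^-2] ✓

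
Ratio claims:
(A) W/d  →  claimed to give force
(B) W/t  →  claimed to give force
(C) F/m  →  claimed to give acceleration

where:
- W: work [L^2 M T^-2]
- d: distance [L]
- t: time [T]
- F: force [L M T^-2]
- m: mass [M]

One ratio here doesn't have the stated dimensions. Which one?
(B) W/t does not give force

(A) W/d: [L M T^-2] = force [L M T^-2] ✓
(B) W/t: [L^2 M T^-3] ≠ force [L M T^-2] ✗
(C) F/m: [L T^-2] = acceleration [L T^-2] ✓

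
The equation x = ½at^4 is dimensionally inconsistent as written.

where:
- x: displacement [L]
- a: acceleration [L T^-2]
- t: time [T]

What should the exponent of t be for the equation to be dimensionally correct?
The exponent of t should be 2: x = ½at^2

The LHS x has dimensions [L]; t has dimensions [T].
As written, the RHS ½at^4 (exponent 4 on t) has dimensions [L T^2], which does not match.
With exponent 2, the RHS ½at^2 has dimensions [L], matching the LHS.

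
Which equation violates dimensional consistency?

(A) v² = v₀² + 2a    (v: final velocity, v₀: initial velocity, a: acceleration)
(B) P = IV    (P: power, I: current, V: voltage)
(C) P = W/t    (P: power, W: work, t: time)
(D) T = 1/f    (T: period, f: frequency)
(A) v² = v₀² + 2a

The equation (A) v² = v₀² + 2a is dimensionally incorrect.

LHS (v²): [L^2 T^-2]
RHS terms:
  - v₀²: [L^2 T^-2] ✓
  - 2a: [L T^-2] ✗ (does not match LHS)

The dimensions do not match. The other three equations balance.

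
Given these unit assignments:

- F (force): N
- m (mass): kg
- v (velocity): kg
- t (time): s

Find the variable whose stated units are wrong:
v

The variable v (velocity) should have units m/s, not kg.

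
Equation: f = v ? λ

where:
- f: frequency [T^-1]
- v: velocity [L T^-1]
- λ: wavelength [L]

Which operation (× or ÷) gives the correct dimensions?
division (÷): f = v ÷ λ

f [T^-1]; v [L T^-1]; λ [L].
v × λ → [L^2 T^-1] ✗
v ÷ λ → [T^-1] ✓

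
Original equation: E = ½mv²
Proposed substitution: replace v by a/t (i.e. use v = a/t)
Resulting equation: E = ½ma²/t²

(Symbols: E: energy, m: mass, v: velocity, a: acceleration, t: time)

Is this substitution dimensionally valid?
No

[v] = [L T^-1] and [a/t] = [L T^-3]. These differ, so the substitution replaces a quantity by one of different dimensions and the result E = ½ma²/t² has LHS [L^2 M T^-2] vs RHS [L^2 M T^-6] — inconsistent.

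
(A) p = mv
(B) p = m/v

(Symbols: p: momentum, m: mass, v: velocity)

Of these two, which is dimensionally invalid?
(B)

(A) p = mv: LHS [L M T^-1], RHS [L M T^-1] ✓
(B) p = m/v: LHS [L M T^-1], RHS [L^-1 M T] ✗

Expression (B) p = m/v is dimensionally incorrect.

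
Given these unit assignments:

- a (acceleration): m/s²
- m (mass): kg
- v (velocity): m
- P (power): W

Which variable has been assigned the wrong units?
v

The variable v (velocity) should have units m/s, not m.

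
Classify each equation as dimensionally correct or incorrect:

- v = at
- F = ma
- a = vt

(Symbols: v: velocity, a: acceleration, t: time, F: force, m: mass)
Dimensionally correct: v = at, F = ma
Dimensionally incorrect: a = vt
Ordered (correct first, then incorrect): v = at, F = ma, a = vt

- v = at: LHS [L T^-1], RHS [L T^-1] → correct ✓
- F = ma: LHS [L M T^-2], RHS [L M T^-2] → correct ✓
- a = vt: LHS [L T^-2], RHS [L] → incorrect ✗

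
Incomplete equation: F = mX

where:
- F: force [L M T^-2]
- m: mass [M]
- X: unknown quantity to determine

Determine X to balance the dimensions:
X = a (acceleration), dimensions [L T^-2]

F has dimensions [L M T^-2]; the rest of the RHS (m) has dimensions [M].
So X must have dimensions [L T^-2] — X = a (acceleration).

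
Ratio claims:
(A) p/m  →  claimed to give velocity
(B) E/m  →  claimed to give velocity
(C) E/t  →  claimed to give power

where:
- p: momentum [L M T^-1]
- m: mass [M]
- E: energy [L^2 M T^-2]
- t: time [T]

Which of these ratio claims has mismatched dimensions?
(B) E/m does not give velocity

(A) p/m: [L T^-1] = velocity [L T^-1] ✓
(B) E/m: [L^2 T^-2] ≠ velocity [L T^-1] ✗
(C) E/t: [L^2 M T^-3] = power [L^2 M T^-3] ✓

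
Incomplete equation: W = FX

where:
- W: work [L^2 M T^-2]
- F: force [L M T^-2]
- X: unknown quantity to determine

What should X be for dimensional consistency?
X = d (distance), dimensions [L]

W has dimensions [L^2 M T^-2]; the rest of the RHS (F) has dimensions [L M T^-2].
So X must have dimensions [L] — X = d (distance).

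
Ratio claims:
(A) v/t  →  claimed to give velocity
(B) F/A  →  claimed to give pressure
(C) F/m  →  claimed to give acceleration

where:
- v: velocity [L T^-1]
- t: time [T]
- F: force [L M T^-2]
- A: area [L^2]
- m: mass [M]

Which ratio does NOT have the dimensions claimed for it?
(A) v/t does not give velocity

(A) v/t: [L T^-2] ≠ velocity [L T^-1] ✗
(B) F/A: [L^-1 M T^-2] = pressure [L^-1 M T^-2] ✓
(C) F/m: [L T^-2] = acceleration [L T^-2] ✓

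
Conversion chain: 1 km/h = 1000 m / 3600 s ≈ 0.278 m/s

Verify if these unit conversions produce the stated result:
The chain is correct (no errors).

Correct: 1 km = 1000 m, 1 h = 3600 s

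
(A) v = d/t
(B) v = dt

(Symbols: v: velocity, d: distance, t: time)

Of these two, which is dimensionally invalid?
(B)

(A) v = d/t: LHS [L T^-1], RHS [L T^-1] ✓
(B) v = dt: LHS [L T^-1], RHS [L T] ✗

Expression (B) v = dt is dimensionally incorrect.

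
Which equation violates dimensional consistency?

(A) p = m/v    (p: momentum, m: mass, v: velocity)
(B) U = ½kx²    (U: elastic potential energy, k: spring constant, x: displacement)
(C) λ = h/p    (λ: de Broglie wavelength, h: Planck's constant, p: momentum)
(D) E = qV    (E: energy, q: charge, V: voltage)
(A) p = m/v

The equation (A) p = m/v is dimensionally incorrect.

LHS (p): [L M T^-1]
RHS (m/v): [L^-1 M T] ✗

The dimensions do not match. The other three equations balance.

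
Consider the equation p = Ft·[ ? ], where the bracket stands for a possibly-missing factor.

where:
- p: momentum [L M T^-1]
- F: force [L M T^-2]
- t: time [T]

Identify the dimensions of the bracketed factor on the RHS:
Nothing is missing — the bracketed factor must be dimensionless.

p has dimensions [L M T^-1] and Ft already has dimensions [L M T^-1], so p = Ft is dimensionally complete.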